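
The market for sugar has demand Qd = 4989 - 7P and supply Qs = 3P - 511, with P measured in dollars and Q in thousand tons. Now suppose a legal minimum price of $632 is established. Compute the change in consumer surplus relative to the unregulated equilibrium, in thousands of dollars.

-69864

Equilibrium: 4989 - 7P = 3P - 511, so 5500 = 10P and P* = 550, Q* = 1139.
Because the floor (632) lies above the market-clearing price, it is binding.
At P = 632: Qd = 4989 - 7·632 = 565 and Qs = 3·632 - 511 = 1385.
Consumer surplus without the control is ½ · (4989/7 - 550) · 1139 = 1297321/14.
With the floor, consumers buy 565 units at 632, so CS = ½ · (4989/7 - 632) · 565 = 319225/14.
Change in consumer surplus = 319225/14 - 1297321/14 = -69864.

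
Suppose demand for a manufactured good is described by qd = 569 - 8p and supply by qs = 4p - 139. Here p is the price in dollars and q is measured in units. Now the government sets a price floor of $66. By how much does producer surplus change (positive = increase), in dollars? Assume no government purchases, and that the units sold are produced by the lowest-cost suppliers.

-105

Setting quantity demanded equal to quantity supplied, 569 - 8p = 4p - 139, gives p* = 59 and q* = 97.
The floor of 66 is above the equilibrium price 59, so it binds.
At p = 66: qd = 569 - 8·66 = 41 and qs = 4·66 - 139 = 125.
Producer surplus without the control is ½ · (59 - 34.75) · 97 = 1176.125.
With the floor, 41 units are sold at 66. The supply price at q = 41 is 45, so PS = ½ · [(66 - 34.75) + (66 - 45)] · 41 = 1071.125.
Change in producer surplus = 1071.125 - 1176.125 = -105.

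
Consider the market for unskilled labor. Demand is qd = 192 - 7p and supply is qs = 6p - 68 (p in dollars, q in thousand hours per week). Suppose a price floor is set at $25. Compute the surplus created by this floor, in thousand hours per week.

65

Equilibrium: 192 - 7p = 6p - 68, so 260 = 13p and p* = 20, q* = 52.
Because the floor (25) lies above the market-clearing price, it is binding.
At p = 25: qd = 192 - 7·25 = 17 and qs = 6·25 - 68 = 82.
Surplus = qs - qd = 82 - 17 = 65.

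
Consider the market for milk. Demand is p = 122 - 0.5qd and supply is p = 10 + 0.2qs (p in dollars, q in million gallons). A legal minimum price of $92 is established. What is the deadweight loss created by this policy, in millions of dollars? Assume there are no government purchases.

3500

Rearranging demand gives qd = 244 - 2p; rearranging supply gives qs = 5p - 50. In a free market, 244 - 2p = 5p - 50 gives the equilibrium p* = 42, q* = 160.
The floor of 92 is above the equilibrium price 42, so it binds.
At p = 92: qd = 244 - 2·92 = 60 and qs = 5·92 - 50 = 410.
Quantity traded falls to 60. At q = 60 the demand price is (244 - 60)/2 = 92 and the supply price is (50 + 60)/5 = 22.
Deadweight loss = ½ · (92 - 22) · (160 - 60) = ½ · 70 · 100 = 3500.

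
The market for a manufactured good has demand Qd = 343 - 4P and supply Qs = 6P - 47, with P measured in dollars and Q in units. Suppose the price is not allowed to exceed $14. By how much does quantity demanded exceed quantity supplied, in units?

In a free market, 343 - 4P = 6P - 47 gives the equilibrium P* = 39, Q* = 187.
Since 14 < 39, the ceiling is binding.
At P = 14: Qd = 343 - 4·14 = 287 and Qs = 6·14 - 47 = 37.
Shortage = Qd - Qs = 287 - 37 = 250.

250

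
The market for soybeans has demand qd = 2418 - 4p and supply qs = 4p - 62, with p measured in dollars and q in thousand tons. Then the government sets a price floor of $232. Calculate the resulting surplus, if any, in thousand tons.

0

Equilibrium: 2418 - 4p = 4p - 62, so 2480 = 8p and p* = 310, q* = 1178.
Since 232 is below p* = 310, the floor does not bind and the free-market outcome prevails.
Since the control does not bind, there is no surplus.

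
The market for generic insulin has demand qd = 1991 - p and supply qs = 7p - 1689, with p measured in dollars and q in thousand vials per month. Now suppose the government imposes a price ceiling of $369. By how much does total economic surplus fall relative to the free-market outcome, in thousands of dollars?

231868

Equilibrium: 1991 - p = 7p - 1689, so 3680 = 8p and p* = 460, q* = 1531.
The ceiling of 369 is below the equilibrium price 460, so it binds.
At p = 369: qd = 1991 - 369 = 1622 and qs = 7·369 - 1689 = 894.
Quantity traded falls to 894. At q = 894 the demand price is 1991 - 894 = 1097 and the supply price is (1689 + 894)/7 = 369.
Deadweight loss = ½ · (1097 - 369) · (1531 - 894) = ½ · 728 · 637 = 231868.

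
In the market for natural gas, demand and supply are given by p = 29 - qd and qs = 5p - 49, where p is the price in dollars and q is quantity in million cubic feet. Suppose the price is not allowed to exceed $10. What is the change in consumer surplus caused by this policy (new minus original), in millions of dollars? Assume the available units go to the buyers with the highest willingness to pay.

-109.5

Rearranging demand gives qd = 29 - p. In a free market, 29 - p = 5p - 49 gives the equilibrium p* = 13, q* = 16.
The ceiling of 10 is below the equilibrium price 13, so it binds.
At p = 10: qd = 29 - 10 = 19 and qs = 5·10 - 49 = 1.
Consumer surplus without the control is ½ · (29 - 13) · 16 = 128.
With the ceiling, 1 units are sold at 10 (assume they go to the highest-value buyers). The demand price at q = 1 is 28, so CS = ½ · [(29 - 10) + (28 - 10)] · 1 = 18.5.
Change in consumer surplus = 18.5 - 128 = -109.5.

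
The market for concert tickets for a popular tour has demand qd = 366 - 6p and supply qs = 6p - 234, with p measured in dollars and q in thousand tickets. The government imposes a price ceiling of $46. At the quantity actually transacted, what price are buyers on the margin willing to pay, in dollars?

54

Equilibrium: 366 - 6p = 6p - 234, so 600 = 12p and p* = 50, q* = 66.
The ceiling of 46 is below the equilibrium price 50, so it binds.
At p = 46: qd = 366 - 6·46 = 90 and qs = 6·46 - 234 = 42.
Only 42 units reach the market. On the demand curve, the marginal buyer's willingness to pay at q = 42 is (366 - 42)/6 = 54.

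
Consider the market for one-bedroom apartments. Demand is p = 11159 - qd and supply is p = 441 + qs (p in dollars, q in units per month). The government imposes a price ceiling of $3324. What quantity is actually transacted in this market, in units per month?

Rearranging demand gives qd = 11159 - p; rearranging supply gives qs = p - 441. In a free market, 11159 - p = p - 441 gives the equilibrium p* = 5800, q* = 5359.
The ceiling of 3324 is below the equilibrium price 5800, so it binds.
At p = 3324: qd = 11159 - 3324 = 7835 and qs = 3324 - 441 = 2883.
The quantity actually transacted is the short side, supply: 2883.

2883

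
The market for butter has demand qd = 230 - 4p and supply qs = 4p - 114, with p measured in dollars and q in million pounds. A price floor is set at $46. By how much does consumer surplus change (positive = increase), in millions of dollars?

-156

Setting quantity demanded equal to quantity supplied, 230 - 4p = 4p - 114, gives p* = 43 and q* = 58.
The floor of 46 is above the equilibrium price 43, so it binds.
At p = 46: qd = 230 - 4·46 = 46 and qs = 4·46 - 114 = 70.
Consumer surplus without the control is ½ · (57.5 - 43) · 58 = 420.5.
With the floor, consumers buy 46 units at 46, so CS = ½ · (57.5 - 46) · 46 = 264.5.
Change in consumer surplus = 264.5 - 420.5 = -156.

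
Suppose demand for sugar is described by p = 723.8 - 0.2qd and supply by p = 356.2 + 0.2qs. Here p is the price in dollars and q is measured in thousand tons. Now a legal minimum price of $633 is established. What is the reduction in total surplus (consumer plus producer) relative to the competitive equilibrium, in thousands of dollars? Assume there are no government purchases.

Rearranging demand gives qd = 3619 - 5p; rearranging supply gives qs = 5p - 1781. Equilibrium: 3619 - 5p = 5p - 1781, so 5400 = 10p and p* = 540, q* = 919.
Since 633 > 540, the floor is binding.
At p = 633: qd = 3619 - 5·633 = 454 and qs = 5·633 - 1781 = 1384.
Quantity traded falls to 454. At q = 454 the demand price is (3619 - 454)/5 = 633 and the supply price is (1781 + 454)/5 = 447.
Deadweight loss = ½ · (633 - 447) · (919 - 454) = ½ · 186 · 465 = 43245.

43245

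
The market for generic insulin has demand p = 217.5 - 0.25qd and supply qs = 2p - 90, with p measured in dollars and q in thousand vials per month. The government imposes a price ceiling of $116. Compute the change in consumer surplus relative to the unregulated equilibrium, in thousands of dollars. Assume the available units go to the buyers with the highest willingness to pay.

5280

Rearranging demand gives qd = 870 - 4p. In a free market, 870 - 4p = 2p - 90 gives the equilibrium p* = 160, q* = 230.
Because the ceiling (116) lies below the market-clearing price, it is binding.
At p = 116: qd = 870 - 4·116 = 406 and qs = 2·116 - 90 = 142.
Consumer surplus without the control is ½ · (217.5 - 160) · 230 = 6612.5.
With the ceiling, 142 units are sold at 116 (assume they go to the highest-value buyers). The demand price at q = 142 is 182, so CS = ½ · [(217.5 - 116) + (182 - 116)] · 142 = 11892.5.
Change in consumer surplus = 11892.5 - 6612.5 = 5280.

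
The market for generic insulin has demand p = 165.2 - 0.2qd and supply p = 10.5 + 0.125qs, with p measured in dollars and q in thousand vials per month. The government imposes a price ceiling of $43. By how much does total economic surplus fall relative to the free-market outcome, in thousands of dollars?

7581.6

Rearranging demand gives qd = 826 - 5p; rearranging supply gives qs = 8p - 84. Equilibrium: 826 - 5p = 8p - 84, so 910 = 13p and p* = 70, q* = 476.
Since 43 < 70, the ceiling is binding.
At p = 43: qd = 826 - 5·43 = 611 and qs = 8·43 - 84 = 260.
Quantity traded falls to 260. At q = 260 the demand price is (826 - 260)/5 = 113.2 and the supply price is (84 + 260)/8 = 43.
Deadweight loss = ½ · (113.2 - 43) · (476 - 260) = ½ · 70.2 · 216 = 7581.6.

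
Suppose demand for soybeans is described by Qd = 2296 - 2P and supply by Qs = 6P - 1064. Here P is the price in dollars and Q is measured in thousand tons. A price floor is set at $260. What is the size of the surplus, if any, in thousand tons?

Equilibrium: 2296 - 2P = 6P - 1064, so 3360 = 8P and P* = 420, Q* = 1456.
Since 260 is below P* = 420, the floor does not bind and the free-market outcome prevails.
Since the control does not bind, there is no surplus.

0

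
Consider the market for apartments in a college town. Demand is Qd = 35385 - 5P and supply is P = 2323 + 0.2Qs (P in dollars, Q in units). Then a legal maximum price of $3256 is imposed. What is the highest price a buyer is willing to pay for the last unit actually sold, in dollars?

6144

Rearranging supply gives Qs = 5P - 11615. Setting quantity demanded equal to quantity supplied, 35385 - 5P = 5P - 11615, gives P* = 4700 and Q* = 11885.
Since 3256 < 4700, the ceiling is binding.
At P = 3256: Qd = 35385 - 5·3256 = 19105 and Qs = 5·3256 - 11615 = 4665.
Only 4665 units reach the market. On the demand curve, the marginal buyer's willingness to pay at Q = 4665 is (35385 - 4665)/5 = 6144.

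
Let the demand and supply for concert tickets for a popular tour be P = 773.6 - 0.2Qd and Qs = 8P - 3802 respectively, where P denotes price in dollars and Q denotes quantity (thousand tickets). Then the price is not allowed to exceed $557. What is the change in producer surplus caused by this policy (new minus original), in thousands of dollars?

Rearranging demand gives Qd = 3868 - 5P. Equilibrium: 3868 - 5P = 8P - 3802, so 7670 = 13P and P* = 590, Q* = 918.
The ceiling of 557 is below the equilibrium price 590, so it binds.
At P = 557: Qd = 3868 - 5·557 = 1083 and Qs = 8·557 - 3802 = 654.
Producer surplus without the control is ½ · (590 - 475.25) · 918 = 52670.25.
With the ceiling, producers sell 654 units at 557, so PS = ½ · (557 - 475.25) · 654 = 26732.25.
Change in producer surplus = 26732.25 - 52670.25 = -25938.

-25938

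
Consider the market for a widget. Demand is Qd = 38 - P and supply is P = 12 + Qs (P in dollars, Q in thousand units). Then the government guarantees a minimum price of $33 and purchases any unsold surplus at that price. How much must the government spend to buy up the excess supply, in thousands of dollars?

Rearranging supply gives Qs = P - 12. Equilibrium: 38 - P = P - 12, so 50 = 2P and P* = 25, Q* = 13.
The floor of 33 is above the equilibrium price 25, so it binds.
At P = 33: Qd = 38 - 33 = 5 and Qs = 33 - 12 = 21.
Surplus = Qs - Qd = 16.
Government expenditure = surplus × support price = 16 × 33 = 528.

528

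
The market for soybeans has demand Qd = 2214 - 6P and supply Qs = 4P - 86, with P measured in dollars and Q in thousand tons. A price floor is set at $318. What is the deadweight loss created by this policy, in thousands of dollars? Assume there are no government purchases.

58080

Without the control the market clears where 2214 - 6P = 4P - 86, i.e. P* = 230 and Q* = 834.
Because the floor (318) lies above the market-clearing price, it is binding.
At P = 318: Qd = 2214 - 6·318 = 306 and Qs = 4·318 - 86 = 1186.
Quantity traded falls to 306. At Q = 306 the demand price is (2214 - 306)/6 = 318 and the supply price is (86 + 306)/4 = 98.
Deadweight loss = ½ · (318 - 98) · (834 - 306) = ½ · 220 · 528 = 58080.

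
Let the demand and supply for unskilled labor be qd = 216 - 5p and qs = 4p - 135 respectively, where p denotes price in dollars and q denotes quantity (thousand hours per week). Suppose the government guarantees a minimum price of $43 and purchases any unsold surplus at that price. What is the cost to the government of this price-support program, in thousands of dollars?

1548

Without the control the market clears where 216 - 5p = 4p - 135, i.e. p* = 39 and q* = 21.
Since 43 > 39, the floor is binding.
At p = 43: qd = 216 - 5·43 = 1 and qs = 4·43 - 135 = 37.
Surplus = qs - qd = 36.
Government expenditure = surplus × support price = 36 × 43 = 1548.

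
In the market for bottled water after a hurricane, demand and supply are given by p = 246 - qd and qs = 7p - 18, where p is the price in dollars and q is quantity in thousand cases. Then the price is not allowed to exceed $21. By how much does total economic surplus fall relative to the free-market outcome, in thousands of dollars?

4032

Rearranging demand gives qd = 246 - p. Setting quantity demanded equal to quantity supplied, 246 - p = 7p - 18, gives p* = 33 and q* = 213.
The ceiling of 21 is below the equilibrium price 33, so it binds.
At p = 21: qd = 246 - 21 = 225 and qs = 7·21 - 18 = 129.
Quantity traded falls to 129. At q = 129 the demand price is 246 - 129 = 117 and the supply price is (18 + 129)/7 = 21.
Deadweight loss = ½ · (117 - 21) · (213 - 129) = ½ · 96 · 84 = 4032.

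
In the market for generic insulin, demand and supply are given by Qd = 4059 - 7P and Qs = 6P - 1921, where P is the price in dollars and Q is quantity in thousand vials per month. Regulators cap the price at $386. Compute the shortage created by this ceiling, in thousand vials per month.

Setting quantity demanded equal to quantity supplied, 4059 - 7P = 6P - 1921, gives P* = 460 and Q* = 839.
Since 386 < 460, the ceiling is binding.
At P = 386: Qd = 4059 - 7·386 = 1357 and Qs = 6·386 - 1921 = 395.
Shortage = Qd - Qs = 1357 - 395 = 962.

962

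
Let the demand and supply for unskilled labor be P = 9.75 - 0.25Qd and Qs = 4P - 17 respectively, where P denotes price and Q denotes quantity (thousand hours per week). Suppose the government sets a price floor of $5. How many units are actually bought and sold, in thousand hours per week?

11

Rearranging demand gives Qd = 39 - 4P. Equilibrium: 39 - 4P = 4P - 17, so 56 = 8P and P* = 7, Q* = 11.
Since 5 is below P* = 7, the floor does not bind and the free-market outcome prevails.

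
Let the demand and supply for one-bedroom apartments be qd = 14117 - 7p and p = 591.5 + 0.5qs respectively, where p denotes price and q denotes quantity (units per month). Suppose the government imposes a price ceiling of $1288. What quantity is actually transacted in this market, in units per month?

1393

Rearranging supply gives qs = 2p - 1183. In a free market, 14117 - 7p = 2p - 1183 gives the equilibrium p* = 1700, q* = 2217.
The ceiling of 1288 is below the equilibrium price 1700, so it binds.
At p = 1288: qd = 14117 - 7·1288 = 5101 and qs = 2·1288 - 1183 = 1393.
The quantity actually transacted is the short side, supply: 1393.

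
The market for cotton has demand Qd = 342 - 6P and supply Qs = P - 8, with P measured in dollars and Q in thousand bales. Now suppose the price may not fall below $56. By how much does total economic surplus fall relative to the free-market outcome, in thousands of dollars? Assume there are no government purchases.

756

Without the control the market clears where 342 - 6P = P - 8, i.e. P* = 50 and Q* = 42.
The floor of 56 is above the equilibrium price 50, so it binds.
At P = 56: Qd = 342 - 6·56 = 6 and Qs = 56 - 8 = 48.
Quantity traded falls to 6. At Q = 6 the demand price is (342 - 6)/6 = 56 and the supply price is 8 + 6 = 14.
Deadweight loss = ½ · (56 - 14) · (42 - 6) = ½ · 42 · 36 = 756.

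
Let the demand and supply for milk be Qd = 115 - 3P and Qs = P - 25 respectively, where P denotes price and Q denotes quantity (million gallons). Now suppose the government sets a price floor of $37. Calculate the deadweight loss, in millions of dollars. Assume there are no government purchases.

Without the control the market clears where 115 - 3P = P - 25, i.e. P* = 35 and Q* = 10.
Since 37 > 35, the floor is binding.
At P = 37: Qd = 115 - 3·37 = 4 and Qs = 37 - 25 = 12.
Quantity traded falls to 4. At Q = 4 the demand price is (115 - 4)/3 = 37 and the supply price is 25 + 4 = 29.
Deadweight loss = ½ · (37 - 29) · (10 - 4) = ½ · 8 · 6 = 24.

24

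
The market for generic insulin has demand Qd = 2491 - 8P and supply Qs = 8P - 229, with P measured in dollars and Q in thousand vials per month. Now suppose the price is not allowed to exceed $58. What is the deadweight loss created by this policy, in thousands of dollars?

100352

Without the control the market clears where 2491 - 8P = 8P - 229, i.e. P* = 170 and Q* = 1131.
Because the ceiling (58) lies below the market-clearing price, it is binding.
At P = 58: Qd = 2491 - 8·58 = 2027 and Qs = 8·58 - 229 = 235.
Quantity traded falls to 235. At Q = 235 the demand price is (2491 - 235)/8 = 282 and the supply price is (229 + 235)/8 = 58.
Deadweight loss = ½ · (282 - 58) · (1131 - 235) = ½ · 224 · 896 = 100352.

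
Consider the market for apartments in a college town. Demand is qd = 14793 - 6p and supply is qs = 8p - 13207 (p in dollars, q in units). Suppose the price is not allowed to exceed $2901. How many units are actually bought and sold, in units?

In a free market, 14793 - 6p = 8p - 13207 gives the equilibrium p* = 2000, q* = 2793.
The ceiling of 2901 is above the equilibrium price 2000, so it is not binding; the market clears at p* = 2000, q* = 2793.

2793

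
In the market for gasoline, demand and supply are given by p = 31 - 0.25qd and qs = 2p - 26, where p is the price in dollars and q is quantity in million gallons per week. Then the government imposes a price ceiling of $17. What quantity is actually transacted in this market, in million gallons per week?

Rearranging demand gives qd = 124 - 4p. Setting quantity demanded equal to quantity supplied, 124 - 4p = 2p - 26, gives p* = 25 and q* = 24.
The ceiling of 17 is below the equilibrium price 25, so it binds.
At p = 17: qd = 124 - 4·17 = 56 and qs = 2·17 - 26 = 8.
The quantity actually transacted is the short side, supply: 8.

8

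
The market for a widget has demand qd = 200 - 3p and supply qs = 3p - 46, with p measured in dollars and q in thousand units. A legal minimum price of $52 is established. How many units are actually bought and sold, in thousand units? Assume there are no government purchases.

In a free market, 200 - 3p = 3p - 46 gives the equilibrium p* = 41, q* = 77.
The floor of 52 is above the equilibrium price 41, so it binds.
At p = 52: qd = 200 - 3·52 = 44 and qs = 3·52 - 46 = 110.
The quantity actually transacted is the short side, demand: 44.

44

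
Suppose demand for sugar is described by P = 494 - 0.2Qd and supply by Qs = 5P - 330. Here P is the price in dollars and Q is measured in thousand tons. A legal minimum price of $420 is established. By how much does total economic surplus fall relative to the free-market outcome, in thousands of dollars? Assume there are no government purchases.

98000

Rearranging demand gives Qd = 2470 - 5P. Equilibrium: 2470 - 5P = 5P - 330, so 2800 = 10P and P* = 280, Q* = 1070.
Because the floor (420) lies above the market-clearing price, it is binding.
At P = 420: Qd = 2470 - 5·420 = 370 and Qs = 5·420 - 330 = 1770.
Quantity traded falls to 370. At Q = 370 the demand price is (2470 - 370)/5 = 420 and the supply price is (330 + 370)/5 = 140.
Deadweight loss = ½ · (420 - 140) · (1070 - 370) = ½ · 280 · 700 = 98000.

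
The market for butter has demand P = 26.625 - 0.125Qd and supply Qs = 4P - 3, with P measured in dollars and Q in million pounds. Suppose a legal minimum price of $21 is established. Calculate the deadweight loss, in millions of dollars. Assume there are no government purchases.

Rearranging demand gives Qd = 213 - 8P. Equilibrium: 213 - 8P = 4P - 3, so 216 = 12P and P* = 18, Q* = 69.
Because the floor (21) lies above the market-clearing price, it is binding.
At P = 21: Qd = 213 - 8·21 = 45 and Qs = 4·21 - 3 = 81.
Quantity traded falls to 45. At Q = 45 the demand price is (213 - 45)/8 = 21 and the supply price is (3 + 45)/4 = 12.
Deadweight loss = ½ · (21 - 12) · (69 - 45) = ½ · 9 · 24 = 108.

108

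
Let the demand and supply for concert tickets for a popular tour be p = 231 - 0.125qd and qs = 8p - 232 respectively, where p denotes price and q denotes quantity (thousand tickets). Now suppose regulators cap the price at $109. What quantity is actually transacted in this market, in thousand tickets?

Rearranging demand gives qd = 1848 - 8p. In a free market, 1848 - 8p = 8p - 232 gives the equilibrium p* = 130, q* = 808.
Because the ceiling (109) lies below the market-clearing price, it is binding.
At p = 109: qd = 1848 - 8·109 = 976 and qs = 8·109 - 232 = 640.
The quantity actually transacted is the short side, supply: 640.

640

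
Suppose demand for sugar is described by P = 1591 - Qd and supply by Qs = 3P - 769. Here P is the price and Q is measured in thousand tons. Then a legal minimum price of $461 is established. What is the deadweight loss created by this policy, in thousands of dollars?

Rearranging demand gives Qd = 1591 - P. In a free market, 1591 - P = 3P - 769 gives the equilibrium P* = 590, Q* = 1001.
The floor of 461 is below the equilibrium price 590, so it is not binding; the market clears at P* = 590, Q* = 1001.
Since the control does not bind, no trades are prevented and deadweight loss is zero.

0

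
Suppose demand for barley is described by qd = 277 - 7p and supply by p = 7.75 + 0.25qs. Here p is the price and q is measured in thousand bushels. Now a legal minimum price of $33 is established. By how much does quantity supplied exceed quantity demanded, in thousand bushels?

Rearranging supply gives qs = 4p - 31. Setting quantity demanded equal to quantity supplied, 277 - 7p = 4p - 31, gives p* = 28 and q* = 81.
The floor of 33 is above the equilibrium price 28, so it binds.
At p = 33: qd = 277 - 7·33 = 46 and qs = 4·33 - 31 = 101.
Surplus = qs - qd = 101 - 46 = 55.

55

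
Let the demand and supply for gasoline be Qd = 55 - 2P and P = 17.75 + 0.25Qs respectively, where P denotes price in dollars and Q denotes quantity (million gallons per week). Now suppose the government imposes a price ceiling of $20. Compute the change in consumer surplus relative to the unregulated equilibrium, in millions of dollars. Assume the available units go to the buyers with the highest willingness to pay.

5

Rearranging supply gives Qs = 4P - 71. Setting quantity demanded equal to quantity supplied, 55 - 2P = 4P - 71, gives P* = 21 and Q* = 13.
The ceiling of 20 is below the equilibrium price 21, so it binds.
At P = 20: Qd = 55 - 2·20 = 15 and Qs = 4·20 - 71 = 9.
Consumer surplus without the control is ½ · (27.5 - 21) · 13 = 42.25.
With the ceiling, 9 units are sold at 20 (assume they go to the highest-value buyers). The demand price at Q = 9 is 23, so CS = ½ · [(27.5 - 20) + (23 - 20)] · 9 = 47.25.
Change in consumer surplus = 47.25 - 42.25 = 5.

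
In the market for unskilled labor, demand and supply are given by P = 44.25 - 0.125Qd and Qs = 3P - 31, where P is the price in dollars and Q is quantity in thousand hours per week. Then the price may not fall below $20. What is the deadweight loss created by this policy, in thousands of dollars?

0

Rearranging demand gives Qd = 354 - 8P. Without the control the market clears where 354 - 8P = 3P - 31, i.e. P* = 35 and Q* = 74.
The floor of 20 is below the equilibrium price 35, so it is not binding; the market clears at P* = 35, Q* = 74.
Since the control does not bind, no trades are prevented and deadweight loss is zero.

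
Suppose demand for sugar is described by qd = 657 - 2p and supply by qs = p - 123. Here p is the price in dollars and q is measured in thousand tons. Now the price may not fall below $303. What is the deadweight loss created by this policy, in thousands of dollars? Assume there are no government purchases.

5547

Without the control the market clears where 657 - 2p = p - 123, i.e. p* = 260 and q* = 137.
Since 303 > 260, the floor is binding.
At p = 303: qd = 657 - 2·303 = 51 and qs = 303 - 123 = 180.
Quantity traded falls to 51. At q = 51 the demand price is (657 - 51)/2 = 303 and the supply price is 123 + 51 = 174.
Deadweight loss = ½ · (303 - 174) · (137 - 51) = ½ · 129 · 86 = 5547.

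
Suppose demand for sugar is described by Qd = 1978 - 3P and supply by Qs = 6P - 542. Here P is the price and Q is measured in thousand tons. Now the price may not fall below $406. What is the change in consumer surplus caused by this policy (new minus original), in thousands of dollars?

-119574

Without the control the market clears where 1978 - 3P = 6P - 542, i.e. P* = 280 and Q* = 1138.
The floor of 406 is above the equilibrium price 280, so it binds.
At P = 406: Qd = 1978 - 3·406 = 760 and Qs = 6·406 - 542 = 1894.
Consumer surplus without the control is ½ · (1978/3 - 280) · 1138 = 647522/3.
With the floor, consumers buy 760 units at 406, so CS = ½ · (1978/3 - 406) · 760 = 288800/3.
Change in consumer surplus = 288800/3 - 647522/3 = -119574.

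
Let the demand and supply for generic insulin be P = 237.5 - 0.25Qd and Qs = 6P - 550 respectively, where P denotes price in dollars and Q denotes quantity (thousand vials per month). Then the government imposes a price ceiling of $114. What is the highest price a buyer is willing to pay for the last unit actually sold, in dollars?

204

Rearranging demand gives Qd = 950 - 4P. Without the control the market clears where 950 - 4P = 6P - 550, i.e. P* = 150 and Q* = 350.
Since 114 < 150, the ceiling is binding.
At P = 114: Qd = 950 - 4·114 = 494 and Qs = 6·114 - 550 = 134.
Only 134 units reach the market. On the demand curve, the marginal buyer's willingness to pay at Q = 134 is (950 - 134)/4 = 204.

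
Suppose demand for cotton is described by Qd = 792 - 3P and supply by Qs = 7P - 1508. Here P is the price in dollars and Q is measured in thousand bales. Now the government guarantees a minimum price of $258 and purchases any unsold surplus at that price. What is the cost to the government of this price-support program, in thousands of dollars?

72240

Equilibrium: 792 - 3P = 7P - 1508, so 2300 = 10P and P* = 230, Q* = 102.
The floor of 258 is above the equilibrium price 230, so it binds.
At P = 258: Qd = 792 - 3·258 = 18 and Qs = 7·258 - 1508 = 298.
Surplus = Qs - Qd = 280.
Government expenditure = surplus × support price = 280 × 258 = 72240.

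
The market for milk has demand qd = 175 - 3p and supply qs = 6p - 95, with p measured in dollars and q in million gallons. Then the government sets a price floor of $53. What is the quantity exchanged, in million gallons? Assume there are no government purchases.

16

In a free market, 175 - 3p = 6p - 95 gives the equilibrium p* = 30, q* = 85.
Because the floor (53) lies above the market-clearing price, it is binding.
At p = 53: qd = 175 - 3·53 = 16 and qs = 6·53 - 95 = 223.
The quantity actually transacted is the short side, demand: 16.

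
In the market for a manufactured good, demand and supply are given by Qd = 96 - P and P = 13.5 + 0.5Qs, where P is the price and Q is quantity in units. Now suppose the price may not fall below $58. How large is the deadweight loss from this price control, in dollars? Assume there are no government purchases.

Rearranging supply gives Qs = 2P - 27. Equilibrium: 96 - P = 2P - 27, so 123 = 3P and P* = 41, Q* = 55.
The floor of 58 is above the equilibrium price 41, so it binds.
At P = 58: Qd = 96 - 58 = 38 and Qs = 2·58 - 27 = 89.
Quantity traded falls to 38. At Q = 38 the demand price is 96 - 38 = 58 and the supply price is (27 + 38)/2 = 32.5.
Deadweight loss = ½ · (58 - 32.5) · (55 - 38) = ½ · 25.5 · 17 = 216.75.

216.75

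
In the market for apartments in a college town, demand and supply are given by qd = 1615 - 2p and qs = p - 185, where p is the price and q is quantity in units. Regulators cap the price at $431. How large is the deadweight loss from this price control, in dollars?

Equilibrium: 1615 - 2p = p - 185, so 1800 = 3p and p* = 600, q* = 415.
Since 431 < 600, the ceiling is binding.
At p = 431: qd = 1615 - 2·431 = 753 and qs = 431 - 185 = 246.
Quantity traded falls to 246. At q = 246 the demand price is (1615 - 246)/2 = 684.5 and the supply price is 185 + 246 = 431.
Deadweight loss = ½ · (684.5 - 431) · (415 - 246) = ½ · 253.5 · 169 = 21420.75.

21420.75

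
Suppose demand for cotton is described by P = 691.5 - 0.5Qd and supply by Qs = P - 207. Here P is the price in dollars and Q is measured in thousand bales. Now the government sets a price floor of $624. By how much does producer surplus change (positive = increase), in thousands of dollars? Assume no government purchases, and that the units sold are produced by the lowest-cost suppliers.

Rearranging demand gives Qd = 1383 - 2P. Equilibrium: 1383 - 2P = P - 207, so 1590 = 3P and P* = 530, Q* = 323.
The floor of 624 is above the equilibrium price 530, so it binds.
At P = 624: Qd = 1383 - 2·624 = 135 and Qs = 624 - 207 = 417.
Producer surplus without the control is ½ · (530 - 207) · 323 = 52164.5.
With the floor, 135 units are sold at 624. The supply price at Q = 135 is 342, so PS = ½ · [(624 - 207) + (624 - 342)] · 135 = 47182.5.
Change in producer surplus = 47182.5 - 52164.5 = -4982.

-4982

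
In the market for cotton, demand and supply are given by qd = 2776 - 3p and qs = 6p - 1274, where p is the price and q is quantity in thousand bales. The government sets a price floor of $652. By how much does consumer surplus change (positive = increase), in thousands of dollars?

-226846

Without the control the market clears where 2776 - 3p = 6p - 1274, i.e. p* = 450 and q* = 1426.
The floor of 652 is above the equilibrium price 450, so it binds.
At p = 652: qd = 2776 - 3·652 = 820 and qs = 6·652 - 1274 = 2638.
Consumer surplus without the control is ½ · (2776/3 - 450) · 1426 = 1016738/3.
With the floor, consumers buy 820 units at 652, so CS = ½ · (2776/3 - 652) · 820 = 336200/3.
Change in consumer surplus = 336200/3 - 1016738/3 = -226846.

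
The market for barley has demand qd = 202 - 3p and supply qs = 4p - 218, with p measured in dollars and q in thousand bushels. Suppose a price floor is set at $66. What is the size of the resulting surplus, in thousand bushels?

42

Setting quantity demanded equal to quantity supplied, 202 - 3p = 4p - 218, gives p* = 60 and q* = 22.
Since 66 > 60, the floor is binding.
At p = 66: qd = 202 - 3·66 = 4 and qs = 4·66 - 218 = 46.
Surplus = qs - qd = 46 - 4 = 42.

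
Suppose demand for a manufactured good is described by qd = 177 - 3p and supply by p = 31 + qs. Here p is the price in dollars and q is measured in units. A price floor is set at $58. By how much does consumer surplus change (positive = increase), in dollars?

-72

Rearranging supply gives qs = p - 31. Setting quantity demanded equal to quantity supplied, 177 - 3p = p - 31, gives p* = 52 and q* = 21.
Because the floor (58) lies above the market-clearing price, it is binding.
At p = 58: qd = 177 - 3·58 = 3 and qs = 58 - 31 = 27.
Consumer surplus without the control is ½ · (59 - 52) · 21 = 73.5.
With the floor, consumers buy 3 units at 58, so CS = ½ · (59 - 58) · 3 = 1.5.
Change in consumer surplus = 1.5 - 73.5 = -72.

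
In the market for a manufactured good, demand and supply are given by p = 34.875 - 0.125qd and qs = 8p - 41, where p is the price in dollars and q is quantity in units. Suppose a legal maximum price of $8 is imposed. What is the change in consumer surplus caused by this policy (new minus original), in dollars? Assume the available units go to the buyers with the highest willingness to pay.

-300

Rearranging demand gives qd = 279 - 8p. Without the control the market clears where 279 - 8p = 8p - 41, i.e. p* = 20 and q* = 119.
Since 8 < 20, the ceiling is binding.
At p = 8: qd = 279 - 8·8 = 215 and qs = 8·8 - 41 = 23.
Consumer surplus without the control is ½ · (34.875 - 20) · 119 = 885.0625.
With the ceiling, 23 units are sold at 8 (assume they go to the highest-value buyers). The demand price at q = 23 is 32, so CS = ½ · [(34.875 - 8) + (32 - 8)] · 23 = 585.0625.
Change in consumer surplus = 585.0625 - 885.0625 = -300.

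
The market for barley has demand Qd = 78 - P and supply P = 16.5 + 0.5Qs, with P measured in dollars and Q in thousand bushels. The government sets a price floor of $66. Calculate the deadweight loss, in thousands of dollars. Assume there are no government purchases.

630.75

Rearranging supply gives Qs = 2P - 33. Setting quantity demanded equal to quantity supplied, 78 - P = 2P - 33, gives P* = 37 and Q* = 41.
The floor of 66 is above the equilibrium price 37, so it binds.
At P = 66: Qd = 78 - 66 = 12 and Qs = 2·66 - 33 = 99.
Quantity traded falls to 12. At Q = 12 the demand price is 78 - 12 = 66 and the supply price is (33 + 12)/2 = 22.5.
Deadweight loss = ½ · (66 - 22.5) · (41 - 12) = ½ · 43.5 · 29 = 630.75.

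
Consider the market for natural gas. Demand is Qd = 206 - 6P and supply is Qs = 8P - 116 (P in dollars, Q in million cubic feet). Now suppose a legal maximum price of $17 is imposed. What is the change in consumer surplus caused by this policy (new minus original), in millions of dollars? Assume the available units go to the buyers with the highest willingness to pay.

Setting quantity demanded equal to quantity supplied, 206 - 6P = 8P - 116, gives P* = 23 and Q* = 68.
The ceiling of 17 is below the equilibrium price 23, so it binds.
At P = 17: Qd = 206 - 6·17 = 104 and Qs = 8·17 - 116 = 20.
Consumer surplus without the control is ½ · (103/3 - 23) · 68 = 1156/3.
With the ceiling, 20 units are sold at 17 (assume they go to the highest-value buyers). The demand price at Q = 20 is 31, so CS = ½ · [(103/3 - 17) + (31 - 17)] · 20 = 940/3.
Change in consumer surplus = 940/3 - 1156/3 = -72.

-72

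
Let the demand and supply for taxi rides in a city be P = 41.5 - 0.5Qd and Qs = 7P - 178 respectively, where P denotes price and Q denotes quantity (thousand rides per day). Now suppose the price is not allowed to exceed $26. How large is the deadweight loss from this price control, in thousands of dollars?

141.75

Rearranging demand gives Qd = 83 - 2P. In a free market, 83 - 2P = 7P - 178 gives the equilibrium P* = 29, Q* = 25.
Since 26 < 29, the ceiling is binding.
At P = 26: Qd = 83 - 2·26 = 31 and Qs = 7·26 - 178 = 4.
Quantity traded falls to 4. At Q = 4 the demand price is (83 - 4)/2 = 39.5 and the supply price is (178 + 4)/7 = 26.
Deadweight loss = ½ · (39.5 - 26) · (25 - 4) = ½ · 13.5 · 21 = 141.75.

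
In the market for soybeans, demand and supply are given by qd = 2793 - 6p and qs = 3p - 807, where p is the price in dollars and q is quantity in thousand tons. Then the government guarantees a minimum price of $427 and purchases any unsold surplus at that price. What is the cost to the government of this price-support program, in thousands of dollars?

103761

In a free market, 2793 - 6p = 3p - 807 gives the equilibrium p* = 400, q* = 393.
Since 427 > 400, the floor is binding.
At p = 427: qd = 2793 - 6·427 = 231 and qs = 3·427 - 807 = 474.
Surplus = qs - qd = 243.
Government expenditure = surplus × support price = 243 × 427 = 103761.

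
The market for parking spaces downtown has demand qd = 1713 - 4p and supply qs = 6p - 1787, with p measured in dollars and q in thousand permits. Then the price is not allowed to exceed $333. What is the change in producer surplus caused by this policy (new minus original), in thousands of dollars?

Equilibrium: 1713 - 4p = 6p - 1787, so 3500 = 10p and p* = 350, q* = 313.
Since 333 < 350, the ceiling is binding.
At p = 333: qd = 1713 - 4·333 = 381 and qs = 6·333 - 1787 = 211.
Producer surplus without the control is ½ · (350 - 1787/6) · 313 = 97969/12.
With the ceiling, producers sell 211 units at 333, so PS = ½ · (333 - 1787/6) · 211 = 44521/12.
Change in producer surplus = 44521/12 - 97969/12 = -4454.

-4454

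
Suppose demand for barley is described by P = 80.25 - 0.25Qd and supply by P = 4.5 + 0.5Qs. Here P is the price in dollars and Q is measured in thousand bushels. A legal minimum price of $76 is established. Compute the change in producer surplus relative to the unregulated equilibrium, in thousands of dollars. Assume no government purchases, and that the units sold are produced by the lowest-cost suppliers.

-1407

Rearranging demand gives Qd = 321 - 4P; rearranging supply gives Qs = 2P - 9. Equilibrium: 321 - 4P = 2P - 9, so 330 = 6P and P* = 55, Q* = 101.
Because the floor (76) lies above the market-clearing price, it is binding.
At P = 76: Qd = 321 - 4·76 = 17 and Qs = 2·76 - 9 = 143.
Producer surplus without the control is ½ · (55 - 4.5) · 101 = 2550.25.
With the floor, 17 units are sold at 76. The supply price at Q = 17 is 13, so PS = ½ · [(76 - 4.5) + (76 - 13)] · 17 = 1143.25.
Change in producer surplus = 1143.25 - 2550.25 = -1407.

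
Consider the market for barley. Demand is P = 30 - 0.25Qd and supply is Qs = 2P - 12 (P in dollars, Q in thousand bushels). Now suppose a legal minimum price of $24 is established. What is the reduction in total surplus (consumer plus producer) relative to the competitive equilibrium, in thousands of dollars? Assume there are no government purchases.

24

Rearranging demand gives Qd = 120 - 4P. In a free market, 120 - 4P = 2P - 12 gives the equilibrium P* = 22, Q* = 32.
The floor of 24 is above the equilibrium price 22, so it binds.
At P = 24: Qd = 120 - 4·24 = 24 and Qs = 2·24 - 12 = 36.
Quantity traded falls to 24. At Q = 24 the demand price is (120 - 24)/4 = 24 and the supply price is (12 + 24)/2 = 18.
Deadweight loss = ½ · (24 - 18) · (32 - 24) = ½ · 6 · 8 = 24.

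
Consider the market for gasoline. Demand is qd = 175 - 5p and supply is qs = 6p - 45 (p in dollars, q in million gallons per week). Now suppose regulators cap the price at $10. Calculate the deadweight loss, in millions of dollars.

660

Without the control the market clears where 175 - 5p = 6p - 45, i.e. p* = 20 and q* = 75.
Because the ceiling (10) lies below the market-clearing price, it is binding.
At p = 10: qd = 175 - 5·10 = 125 and qs = 6·10 - 45 = 15.
Quantity traded falls to 15. At q = 15 the demand price is (175 - 15)/5 = 32 and the supply price is (45 + 15)/6 = 10.
Deadweight loss = ½ · (32 - 10) · (75 - 15) = ½ · 22 · 60 = 660.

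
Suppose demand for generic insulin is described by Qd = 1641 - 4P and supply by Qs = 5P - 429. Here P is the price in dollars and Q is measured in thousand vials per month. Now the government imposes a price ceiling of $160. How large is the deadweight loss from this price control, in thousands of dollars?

In a free market, 1641 - 4P = 5P - 429 gives the equilibrium P* = 230, Q* = 721.
The ceiling of 160 is below the equilibrium price 230, so it binds.
At P = 160: Qd = 1641 - 4·160 = 1001 and Qs = 5·160 - 429 = 371.
Quantity traded falls to 371. At Q = 371 the demand price is (1641 - 371)/4 = 317.5 and the supply price is (429 + 371)/5 = 160.
Deadweight loss = ½ · (317.5 - 160) · (721 - 371) = ½ · 157.5 · 350 = 27562.5.

27562.5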